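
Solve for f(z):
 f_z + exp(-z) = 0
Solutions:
 f(z) = C1 + exp(-z)


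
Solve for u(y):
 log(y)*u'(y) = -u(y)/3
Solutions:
 u(y) = C1*exp(-li(y)/3)


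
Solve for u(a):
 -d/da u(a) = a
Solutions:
 u(a) = C1 - a^2/2


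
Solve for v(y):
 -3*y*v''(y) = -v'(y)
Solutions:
 v(y) = C1 + C2*y^(4/3)


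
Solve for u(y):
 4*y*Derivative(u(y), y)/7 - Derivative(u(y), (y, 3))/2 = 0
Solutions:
 u(y) = C1 + Integral(C2*airyai(2*7^(2/3)*y/7) + C3*airybi(2*7^(2/3)*y/7), y)


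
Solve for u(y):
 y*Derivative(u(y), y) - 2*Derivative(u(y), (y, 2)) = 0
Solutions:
 u(y) = C1 + C2*erfi(y/2)


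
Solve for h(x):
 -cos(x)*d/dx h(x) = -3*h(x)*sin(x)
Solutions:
 h(x) = C1/cos(x)^3


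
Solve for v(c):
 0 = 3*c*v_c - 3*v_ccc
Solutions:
 v(c) = C1 + Integral(C2*airyai(c) + C3*airybi(c), c)


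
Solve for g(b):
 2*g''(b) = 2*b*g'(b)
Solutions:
 g(b) = C1 + C2*erfi(sqrt(2)*b/2)


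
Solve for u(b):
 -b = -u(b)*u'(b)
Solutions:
 u(b) = -sqrt(C1 + b^2)
 u(b) = sqrt(C1 + b^2)


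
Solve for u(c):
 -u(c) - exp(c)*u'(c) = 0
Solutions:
 u(c) = C1*exp(exp(-c))


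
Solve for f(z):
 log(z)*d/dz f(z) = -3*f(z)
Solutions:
 f(z) = C1*exp(-3*li(z))


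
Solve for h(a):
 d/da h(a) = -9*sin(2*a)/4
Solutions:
 h(a) = C1 + 9*cos(2*a)/8


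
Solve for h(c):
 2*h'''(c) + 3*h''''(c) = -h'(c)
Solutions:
 h(c) = C1 + C4*exp(-c) + (C2*sin(sqrt(11)*c/6) + C3*cos(sqrt(11)*c/6))*exp(c/6)


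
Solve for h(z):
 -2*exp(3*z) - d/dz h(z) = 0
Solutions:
 h(z) = C1 - 2*exp(3*z)/3


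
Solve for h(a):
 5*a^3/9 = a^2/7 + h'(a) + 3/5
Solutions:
 h(a) = C1 + 5*a^4/36 - a^3/21 - 3*a/5


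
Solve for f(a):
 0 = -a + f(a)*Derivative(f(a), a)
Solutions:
 f(a) = -sqrt(C1 + a^2)
 f(a) = sqrt(C1 + a^2)


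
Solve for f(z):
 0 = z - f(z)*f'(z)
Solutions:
 f(z) = -sqrt(C1 + z^2)
 f(z) = sqrt(C1 + z^2)


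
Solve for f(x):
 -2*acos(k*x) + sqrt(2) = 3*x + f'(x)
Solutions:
 f(x) = C1 - 3*x^2/2 + sqrt(2)*x - 2*Piecewise((x*acos(k*x) - sqrt(-k^2*x^2 + 1)/k, Ne(k, 0)), (pi*x/2, True))


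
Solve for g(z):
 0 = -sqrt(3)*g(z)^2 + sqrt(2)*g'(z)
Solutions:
 g(z) = -2/(C1 + sqrt(6)*z)


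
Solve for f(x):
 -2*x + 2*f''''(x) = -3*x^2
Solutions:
 f(x) = C1 + C2*x + C3*x^2 + C4*x^3 - x^6/240 + x^5/120


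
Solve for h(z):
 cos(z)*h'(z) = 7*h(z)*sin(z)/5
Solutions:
 h(z) = C1/cos(z)^(7/5)


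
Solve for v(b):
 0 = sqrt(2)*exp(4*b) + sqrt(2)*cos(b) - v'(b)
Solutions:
 v(b) = C1 + sqrt(2)*exp(4*b)/4 + sqrt(2)*sin(b)


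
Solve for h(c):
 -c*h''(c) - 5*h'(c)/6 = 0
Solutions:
 h(c) = C1 + C2*c^(1/6)


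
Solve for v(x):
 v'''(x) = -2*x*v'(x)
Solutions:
 v(x) = C1 + Integral(C2*airyai(-2^(1/3)*x) + C3*airybi(-2^(1/3)*x), x)


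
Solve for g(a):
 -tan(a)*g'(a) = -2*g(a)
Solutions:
 g(a) = C1*sin(a)^2


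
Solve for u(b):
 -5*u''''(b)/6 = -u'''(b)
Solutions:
 u(b) = C1 + C2*b + C3*b^2 + C4*exp(6*b/5)


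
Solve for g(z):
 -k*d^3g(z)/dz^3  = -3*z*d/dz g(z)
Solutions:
 g(z) = C1 + Integral(C2*airyai(3^(1/3)*z*(1/k)^(1/3)) + C3*airybi(3^(1/3)*z*(1/k)^(1/3)), z)


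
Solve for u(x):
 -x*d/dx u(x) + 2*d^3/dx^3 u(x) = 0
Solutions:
 u(x) = C1 + Integral(C2*airyai(2^(2/3)*x/2) + C3*airybi(2^(2/3)*x/2), x)


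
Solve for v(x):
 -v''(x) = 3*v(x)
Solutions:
 v(x) = C1*sin(sqrt(3)*x) + C2*cos(sqrt(3)*x)


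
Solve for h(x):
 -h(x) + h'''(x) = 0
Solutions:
 h(x) = C3*exp(x) + (C1*sin(sqrt(3)*x/2) + C2*cos(sqrt(3)*x/2))*exp(-x/2)


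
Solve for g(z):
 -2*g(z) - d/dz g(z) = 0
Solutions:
 g(z) = C1*exp(-2*z)


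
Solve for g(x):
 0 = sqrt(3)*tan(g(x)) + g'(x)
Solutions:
 g(x) = pi - asin(C1*exp(-sqrt(3)*x))
 g(x) = asin(C1*exp(-sqrt(3)*x))


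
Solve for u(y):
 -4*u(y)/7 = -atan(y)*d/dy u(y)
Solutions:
 u(y) = C1*exp(4*Integral(1/atan(y), y)/7)


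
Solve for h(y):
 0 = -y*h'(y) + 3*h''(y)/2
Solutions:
 h(y) = C1 + C2*erfi(sqrt(3)*y/3)


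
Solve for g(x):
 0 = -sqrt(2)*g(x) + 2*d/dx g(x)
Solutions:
 g(x) = C1*exp(sqrt(2)*x/2)


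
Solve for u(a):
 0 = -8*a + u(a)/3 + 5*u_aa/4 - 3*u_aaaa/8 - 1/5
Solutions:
 u(a) = C1*exp(-sqrt(3)*a*sqrt(5 + sqrt(33))/3) + C2*exp(sqrt(3)*a*sqrt(5 + sqrt(33))/3) + C3*sin(sqrt(3)*a*sqrt(-5 + sqrt(33))/3) + C4*cos(sqrt(3)*a*sqrt(-5 + sqrt(33))/3) + 24*a + 3/5


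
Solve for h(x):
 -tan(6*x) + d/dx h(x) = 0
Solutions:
 h(x) = C1 - log(cos(6*x))/6


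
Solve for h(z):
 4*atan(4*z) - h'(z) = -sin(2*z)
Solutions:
 h(z) = C1 + 4*z*atan(4*z) - log(16*z^2 + 1)/2 - cos(2*z)/2


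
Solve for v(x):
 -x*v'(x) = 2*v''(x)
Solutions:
 v(x) = C1 + C2*erf(x/2)


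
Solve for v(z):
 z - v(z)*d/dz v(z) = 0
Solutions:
 v(z) = -sqrt(C1 + z^2)
 v(z) = sqrt(C1 + z^2)


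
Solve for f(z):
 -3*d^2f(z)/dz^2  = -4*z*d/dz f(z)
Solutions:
 f(z) = C1 + C2*erfi(sqrt(6)*z/3)


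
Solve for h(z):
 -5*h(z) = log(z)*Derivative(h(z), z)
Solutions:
 h(z) = C1*exp(-5*li(z))


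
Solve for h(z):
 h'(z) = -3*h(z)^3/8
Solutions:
 h(z) = -2*sqrt(-1/(C1 - 3*z))
 h(z) = 2*sqrt(-1/(C1 - 3*z))


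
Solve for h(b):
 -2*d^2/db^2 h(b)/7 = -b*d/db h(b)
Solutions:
 h(b) = C1 + C2*erfi(sqrt(7)*b/2)


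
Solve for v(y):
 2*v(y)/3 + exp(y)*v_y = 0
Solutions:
 v(y) = C1*exp(2*exp(-y)/3)


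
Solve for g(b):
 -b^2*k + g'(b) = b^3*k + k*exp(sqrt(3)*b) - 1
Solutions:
 g(b) = C1 + b^4*k/4 + b^3*k/3 - b + sqrt(3)*k*exp(sqrt(3)*b)/3


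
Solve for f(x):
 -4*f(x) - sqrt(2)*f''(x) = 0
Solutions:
 f(x) = C1*sin(2^(3/4)*x) + C2*cos(2^(3/4)*x)


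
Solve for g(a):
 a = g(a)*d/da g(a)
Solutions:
 g(a) = -sqrt(C1 + a^2)
 g(a) = sqrt(C1 + a^2)


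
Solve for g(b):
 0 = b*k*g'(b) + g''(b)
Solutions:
 g(b) = Piecewise((-sqrt(2)*sqrt(pi)*C1*erf(sqrt(2)*b*sqrt(k)/2)/(2*sqrt(k)) - C2, (k > 0) | (k < 0)), (-C1*b - C2, True))


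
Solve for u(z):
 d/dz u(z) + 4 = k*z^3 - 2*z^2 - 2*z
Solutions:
 u(z) = C1 + k*z^4/4 - 2*z^3/3 - z^2 - 4*z


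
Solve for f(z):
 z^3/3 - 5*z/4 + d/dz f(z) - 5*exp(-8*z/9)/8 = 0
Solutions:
 f(z) = C1 - z^4/12 + 5*z^2/8 - 45*exp(-8*z/9)/64


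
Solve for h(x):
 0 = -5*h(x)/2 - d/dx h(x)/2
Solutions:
 h(x) = C1*exp(-5*x)


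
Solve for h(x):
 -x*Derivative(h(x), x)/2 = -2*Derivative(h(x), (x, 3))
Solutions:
 h(x) = C1 + Integral(C2*airyai(2^(1/3)*x/2) + C3*airybi(2^(1/3)*x/2), x)


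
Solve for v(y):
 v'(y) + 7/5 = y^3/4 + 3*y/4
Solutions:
 v(y) = C1 + y^4/16 + 3*y^2/8 - 7*y/5


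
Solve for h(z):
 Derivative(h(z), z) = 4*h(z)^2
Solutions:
 h(z) = -1/(C1 + 4*z)


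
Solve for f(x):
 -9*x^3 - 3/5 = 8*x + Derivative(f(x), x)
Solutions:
 f(x) = C1 - 9*x^4/4 - 4*x^2 - 3*x/5


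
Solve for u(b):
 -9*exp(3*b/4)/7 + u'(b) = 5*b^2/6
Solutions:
 u(b) = C1 + 5*b^3/18 + 12*exp(3*b/4)/7


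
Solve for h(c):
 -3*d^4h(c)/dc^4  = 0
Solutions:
 h(c) = C1 + C2*c + C3*c^2 + C4*c^3


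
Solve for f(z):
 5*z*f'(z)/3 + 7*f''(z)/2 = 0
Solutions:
 f(z) = C1 + C2*erf(sqrt(105)*z/21)


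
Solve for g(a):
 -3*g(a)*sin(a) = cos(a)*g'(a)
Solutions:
 g(a) = C1*cos(a)^3


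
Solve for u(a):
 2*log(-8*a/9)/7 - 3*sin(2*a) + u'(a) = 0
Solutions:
 u(a) = C1 - 2*a*log(-a)/7 - 6*a*log(2)/7 + 2*a/7 + 4*a*log(3)/7 - 3*cos(2*a)/2


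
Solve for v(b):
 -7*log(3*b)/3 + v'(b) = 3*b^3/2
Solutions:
 v(b) = C1 + 3*b^4/8 + 7*b*log(b)/3 - 7*b/3 + 7*b*log(3)/3


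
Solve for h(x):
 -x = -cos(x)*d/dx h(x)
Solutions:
 h(x) = C1 + Integral(x/cos(x), x)


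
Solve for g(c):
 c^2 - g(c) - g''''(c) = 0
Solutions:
 g(c) = c^2 + (C1*sin(sqrt(2)*c/2) + C2*cos(sqrt(2)*c/2))*exp(-sqrt(2)*c/2) + (C3*sin(sqrt(2)*c/2) + C4*cos(sqrt(2)*c/2))*exp(sqrt(2)*c/2)


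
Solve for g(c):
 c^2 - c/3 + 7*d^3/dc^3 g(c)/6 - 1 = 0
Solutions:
 g(c) = C1 + C2*c + C3*c^2 - c^5/70 + c^4/84 + c^3/7


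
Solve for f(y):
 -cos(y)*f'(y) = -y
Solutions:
 f(y) = C1 + Integral(y/cos(y), y)


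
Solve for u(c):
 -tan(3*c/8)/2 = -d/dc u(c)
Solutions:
 u(c) = C1 - 4*log(cos(3*c/8))/3


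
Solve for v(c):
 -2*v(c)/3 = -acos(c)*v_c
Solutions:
 v(c) = C1*exp(2*Integral(1/acos(c), c)/3)


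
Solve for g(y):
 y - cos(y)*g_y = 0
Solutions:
 g(y) = C1 + Integral(y/cos(y), y)


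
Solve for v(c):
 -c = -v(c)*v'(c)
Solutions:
 v(c) = -sqrt(C1 + c^2)
 v(c) = sqrt(C1 + c^2)


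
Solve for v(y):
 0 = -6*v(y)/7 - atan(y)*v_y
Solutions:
 v(y) = C1*exp(-6*Integral(1/atan(y), y)/7)


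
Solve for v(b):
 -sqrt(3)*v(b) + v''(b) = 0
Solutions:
 v(b) = C1*exp(-3^(1/4)*b) + C2*exp(3^(1/4)*b)


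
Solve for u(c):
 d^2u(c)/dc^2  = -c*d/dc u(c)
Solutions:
 u(c) = C1 + C2*erf(sqrt(2)*c/2)


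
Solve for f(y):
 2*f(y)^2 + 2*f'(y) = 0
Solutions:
 f(y) = 1/(C1 + y)


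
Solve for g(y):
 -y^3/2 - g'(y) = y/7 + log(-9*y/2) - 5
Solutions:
 g(y) = C1 - y^4/8 - y^2/14 - y*log(-y) + y*(-2*log(3) + log(2) + 6)


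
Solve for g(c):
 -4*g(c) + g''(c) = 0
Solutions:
 g(c) = C1*exp(-2*c) + C2*exp(2*c)


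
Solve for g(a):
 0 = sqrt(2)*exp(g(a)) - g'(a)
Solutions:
 g(a) = log(-1/(C1 + sqrt(2)*a))


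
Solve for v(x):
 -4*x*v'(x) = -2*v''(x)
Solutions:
 v(x) = C1 + C2*erfi(x)


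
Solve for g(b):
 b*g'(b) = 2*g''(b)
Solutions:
 g(b) = C1 + C2*erfi(b/2)


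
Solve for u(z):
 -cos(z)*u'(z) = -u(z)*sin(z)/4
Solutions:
 u(z) = C1/cos(z)^(1/4)


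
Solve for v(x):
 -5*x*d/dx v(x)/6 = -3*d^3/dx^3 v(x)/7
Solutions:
 v(x) = C1 + Integral(C2*airyai(420^(1/3)*x/6) + C3*airybi(420^(1/3)*x/6), x)


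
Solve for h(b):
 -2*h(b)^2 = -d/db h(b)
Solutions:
 h(b) = -1/(C1 + 2*b)


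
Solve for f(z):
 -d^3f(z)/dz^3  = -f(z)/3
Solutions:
 f(z) = C3*exp(3^(2/3)*z/3) + (C1*sin(3^(1/6)*z/2) + C2*cos(3^(1/6)*z/2))*exp(-3^(2/3)*z/6)


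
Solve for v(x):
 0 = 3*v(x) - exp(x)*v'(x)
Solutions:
 v(x) = C1*exp(-3*exp(-x))


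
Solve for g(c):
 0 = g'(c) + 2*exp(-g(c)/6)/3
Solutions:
 g(c) = 6*log(C1 - c/9)


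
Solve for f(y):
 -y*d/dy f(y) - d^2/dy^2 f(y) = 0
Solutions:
 f(y) = C1 + C2*erf(sqrt(2)*y/2)


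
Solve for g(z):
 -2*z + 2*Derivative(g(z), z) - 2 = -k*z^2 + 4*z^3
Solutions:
 g(z) = C1 - k*z^3/6 + z^4/2 + z^2/2 + z


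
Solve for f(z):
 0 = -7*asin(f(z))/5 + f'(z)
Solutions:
 Integral(1/asin(_y), (_y, f(z))) = C1 + 7*z/5


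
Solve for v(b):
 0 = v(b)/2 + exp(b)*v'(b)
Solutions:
 v(b) = C1*exp(exp(-b)/2)


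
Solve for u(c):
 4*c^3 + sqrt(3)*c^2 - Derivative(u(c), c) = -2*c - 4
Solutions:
 u(c) = C1 + c^4 + sqrt(3)*c^3/3 + c^2 + 4*c


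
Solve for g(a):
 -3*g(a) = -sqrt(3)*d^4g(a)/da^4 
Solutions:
 g(a) = C1*exp(-3^(1/8)*a) + C2*exp(3^(1/8)*a) + C3*sin(3^(1/8)*a) + C4*cos(3^(1/8)*a)


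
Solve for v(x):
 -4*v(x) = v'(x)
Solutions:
 v(x) = C1*exp(-4*x)


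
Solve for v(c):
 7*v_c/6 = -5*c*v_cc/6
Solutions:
 v(c) = C1 + C2/c^(2/5)


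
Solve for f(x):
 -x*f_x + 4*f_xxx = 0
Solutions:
 f(x) = C1 + Integral(C2*airyai(2^(1/3)*x/2) + C3*airybi(2^(1/3)*x/2), x)


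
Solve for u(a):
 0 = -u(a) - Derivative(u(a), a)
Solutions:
 u(a) = C1*exp(-a)


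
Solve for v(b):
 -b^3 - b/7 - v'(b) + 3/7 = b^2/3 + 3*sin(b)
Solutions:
 v(b) = C1 - b^4/4 - b^3/9 - b^2/14 + 3*b/7 + 3*cos(b)


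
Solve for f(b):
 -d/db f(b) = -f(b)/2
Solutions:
 f(b) = C1*exp(b/2)


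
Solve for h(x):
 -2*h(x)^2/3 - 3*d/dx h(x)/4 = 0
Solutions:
 h(x) = 9/(C1 + 8*x)


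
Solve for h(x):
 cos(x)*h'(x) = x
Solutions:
 h(x) = C1 + Integral(x/cos(x), x)


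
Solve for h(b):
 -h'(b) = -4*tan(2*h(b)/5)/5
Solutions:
 h(b) = -5*asin(C1*exp(8*b/25))/2 + 5*pi/2
 h(b) = 5*asin(C1*exp(8*b/25))/2


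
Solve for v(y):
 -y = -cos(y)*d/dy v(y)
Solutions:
 v(y) = C1 + Integral(y/cos(y), y)


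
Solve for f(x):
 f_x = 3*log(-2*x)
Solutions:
 f(x) = C1 + 3*x*log(-x) + 3*x*(-1 + log(2))


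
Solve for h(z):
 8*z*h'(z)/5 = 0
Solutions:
 h(z) = C1


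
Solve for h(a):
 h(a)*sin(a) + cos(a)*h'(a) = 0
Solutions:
 h(a) = C1*cos(a)


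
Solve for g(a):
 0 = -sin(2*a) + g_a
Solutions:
 g(a) = C1 - cos(2*a)/2


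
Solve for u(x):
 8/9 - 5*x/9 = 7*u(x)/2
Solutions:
 u(x) = 16/63 - 10*x/63


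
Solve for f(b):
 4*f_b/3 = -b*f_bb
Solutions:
 f(b) = C1 + C2/b^(1/3)


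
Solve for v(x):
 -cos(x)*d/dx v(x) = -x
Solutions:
 v(x) = C1 + Integral(x/cos(x), x)


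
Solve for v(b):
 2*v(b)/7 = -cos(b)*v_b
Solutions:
 v(b) = C1*(sin(b) - 1)^(1/7)/(sin(b) + 1)^(1/7)


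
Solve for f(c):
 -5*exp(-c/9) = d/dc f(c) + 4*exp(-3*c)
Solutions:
 f(c) = C1 + 4*exp(-3*c)/3 + 45*exp(-c/9)


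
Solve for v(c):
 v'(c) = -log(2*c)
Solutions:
 v(c) = C1 - c*log(c) - c*log(2) + c


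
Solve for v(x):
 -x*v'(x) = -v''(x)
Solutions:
 v(x) = C1 + C2*erfi(sqrt(2)*x/2)


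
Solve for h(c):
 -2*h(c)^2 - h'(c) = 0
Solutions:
 h(c) = 1/(C1 + 2*c)


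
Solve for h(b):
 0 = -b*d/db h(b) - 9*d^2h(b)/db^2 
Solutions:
 h(b) = C1 + C2*erf(sqrt(2)*b/6)


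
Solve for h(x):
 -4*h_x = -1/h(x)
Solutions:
 h(x) = -sqrt(C1 + 2*x)/2
 h(x) = sqrt(C1 + 2*x)/2


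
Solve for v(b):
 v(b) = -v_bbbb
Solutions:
 v(b) = (C1*sin(sqrt(2)*b/2) + C2*cos(sqrt(2)*b/2))*exp(-sqrt(2)*b/2) + (C3*sin(sqrt(2)*b/2) + C4*cos(sqrt(2)*b/2))*exp(sqrt(2)*b/2)


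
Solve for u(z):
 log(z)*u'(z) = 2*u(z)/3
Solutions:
 u(z) = C1*exp(2*li(z)/3)


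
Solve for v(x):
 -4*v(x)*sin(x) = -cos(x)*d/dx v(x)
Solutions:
 v(x) = C1/cos(x)^4


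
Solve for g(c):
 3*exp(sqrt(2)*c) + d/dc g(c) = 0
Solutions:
 g(c) = C1 - 3*sqrt(2)*exp(sqrt(2)*c)/2


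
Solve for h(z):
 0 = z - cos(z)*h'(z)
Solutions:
 h(z) = C1 + Integral(z/cos(z), z)


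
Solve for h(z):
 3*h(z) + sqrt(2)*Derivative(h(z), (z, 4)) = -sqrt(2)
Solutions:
 h(z) = (C1*sin(2^(3/8)*3^(1/4)*z/2) + C2*cos(2^(3/8)*3^(1/4)*z/2))*exp(-2^(3/8)*3^(1/4)*z/2) + (C3*sin(2^(3/8)*3^(1/4)*z/2) + C4*cos(2^(3/8)*3^(1/4)*z/2))*exp(2^(3/8)*3^(1/4)*z/2) - sqrt(2)/3


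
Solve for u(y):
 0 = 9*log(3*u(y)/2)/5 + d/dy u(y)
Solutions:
 -5*Integral(1/(-log(_y) - log(3) + log(2)), (_y, u(y)))/9 = C1 - y


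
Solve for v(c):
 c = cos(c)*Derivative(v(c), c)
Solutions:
 v(c) = C1 + Integral(c/cos(c), c)


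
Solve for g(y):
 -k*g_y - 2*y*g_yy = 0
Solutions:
 g(y) = C1 + y^(1 - re(k)/2)*(C2*sin(log(y)*Abs(im(k))/2) + C3*cos(log(y)*im(k)/2))


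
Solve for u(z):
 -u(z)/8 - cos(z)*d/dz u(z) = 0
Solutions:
 u(z) = C1*(sin(z) - 1)^(1/16)/(sin(z) + 1)^(1/16)


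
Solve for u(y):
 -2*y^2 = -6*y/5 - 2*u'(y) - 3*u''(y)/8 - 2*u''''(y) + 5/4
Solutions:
 u(y) = C1 + C2*exp(-y*(-(32 + 5*sqrt(41))^(1/3) + (32 + 5*sqrt(41))^(-1/3))/8)*sin(sqrt(3)*y*((32 + 5*sqrt(41))^(-1/3) + (32 + 5*sqrt(41))^(1/3))/8) + C3*exp(-y*(-(32 + 5*sqrt(41))^(1/3) + (32 + 5*sqrt(41))^(-1/3))/8)*cos(sqrt(3)*y*((32 + 5*sqrt(41))^(-1/3) + (32 + 5*sqrt(41))^(1/3))/8) + C4*exp(y*(-(32 + 5*sqrt(41))^(1/3) + (32 + 5*sqrt(41))^(-1/3))/4) + y^3/3 - 39*y^2/80 + 517*y/640


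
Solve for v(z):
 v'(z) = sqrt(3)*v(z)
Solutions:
 v(z) = C1*exp(sqrt(3)*z)


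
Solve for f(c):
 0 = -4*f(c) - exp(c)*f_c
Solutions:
 f(c) = C1*exp(4*exp(-c))


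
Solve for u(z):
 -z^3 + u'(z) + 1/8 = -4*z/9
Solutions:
 u(z) = C1 + z^4/4 - 2*z^2/9 - z/8


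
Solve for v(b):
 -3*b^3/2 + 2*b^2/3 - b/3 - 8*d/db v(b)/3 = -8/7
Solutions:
 v(b) = C1 - 9*b^4/64 + b^3/12 - b^2/16 + 3*b/7


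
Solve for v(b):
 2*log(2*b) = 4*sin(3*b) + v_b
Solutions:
 v(b) = C1 + 2*b*log(b) - 2*b + 2*b*log(2) + 4*cos(3*b)/3


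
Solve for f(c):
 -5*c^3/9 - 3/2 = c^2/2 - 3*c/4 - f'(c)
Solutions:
 f(c) = C1 + 5*c^4/36 + c^3/6 - 3*c^2/8 + 3*c/2


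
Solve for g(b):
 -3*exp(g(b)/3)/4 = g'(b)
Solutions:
 g(b) = 3*log(1/(C1 + 3*b)) + 3*log(12)


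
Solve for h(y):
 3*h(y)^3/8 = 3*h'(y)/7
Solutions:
 h(y) = -2*sqrt(-1/(C1 + 7*y))
 h(y) = 2*sqrt(-1/(C1 + 7*y))


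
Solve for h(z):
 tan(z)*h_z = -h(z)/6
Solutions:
 h(z) = C1/sin(z)^(1/6)


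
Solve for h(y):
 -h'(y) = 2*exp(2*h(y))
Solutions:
 h(y) = log(-sqrt(-1/(C1 - 2*y))) - log(2)/2
 h(y) = log(-1/(C1 - 2*y))/2 - log(2)/2


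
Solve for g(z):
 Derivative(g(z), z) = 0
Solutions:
 g(z) = C1


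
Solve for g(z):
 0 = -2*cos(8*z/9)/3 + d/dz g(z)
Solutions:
 g(z) = C1 + 3*sin(8*z/9)/4


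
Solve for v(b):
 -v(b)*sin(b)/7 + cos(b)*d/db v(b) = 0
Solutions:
 v(b) = C1/cos(b)^(1/7)


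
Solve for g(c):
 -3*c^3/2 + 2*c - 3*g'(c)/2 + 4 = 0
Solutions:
 g(c) = C1 - c^4/4 + 2*c^2/3 + 8*c/3


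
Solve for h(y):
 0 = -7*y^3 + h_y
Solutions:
 h(y) = C1 + 7*y^4/4


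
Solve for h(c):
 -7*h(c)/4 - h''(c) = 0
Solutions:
 h(c) = C1*sin(sqrt(7)*c/2) + C2*cos(sqrt(7)*c/2)


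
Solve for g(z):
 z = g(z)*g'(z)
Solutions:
 g(z) = -sqrt(C1 + z^2)
 g(z) = sqrt(C1 + z^2)


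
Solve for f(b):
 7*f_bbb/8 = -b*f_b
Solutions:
 f(b) = C1 + Integral(C2*airyai(-2*7^(2/3)*b/7) + C3*airybi(-2*7^(2/3)*b/7), b)


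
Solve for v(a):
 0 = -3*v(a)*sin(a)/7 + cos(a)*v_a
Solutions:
 v(a) = C1/cos(a)^(3/7)


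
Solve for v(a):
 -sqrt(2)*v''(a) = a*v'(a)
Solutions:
 v(a) = C1 + C2*erf(2^(1/4)*a/2)


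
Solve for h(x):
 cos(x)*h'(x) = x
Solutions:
 h(x) = C1 + Integral(x/cos(x), x)


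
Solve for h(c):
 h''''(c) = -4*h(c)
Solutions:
 h(c) = (C1*sin(c) + C2*cos(c))*exp(-c) + (C3*sin(c) + C4*cos(c))*exp(c)


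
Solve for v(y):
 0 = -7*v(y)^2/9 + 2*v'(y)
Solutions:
 v(y) = -18/(C1 + 7*y)


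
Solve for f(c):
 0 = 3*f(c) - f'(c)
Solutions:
 f(c) = C1*exp(3*c)


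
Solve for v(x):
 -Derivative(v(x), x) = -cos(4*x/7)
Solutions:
 v(x) = C1 + 7*sin(4*x/7)/4


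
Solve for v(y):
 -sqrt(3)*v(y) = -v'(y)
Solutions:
 v(y) = C1*exp(sqrt(3)*y)


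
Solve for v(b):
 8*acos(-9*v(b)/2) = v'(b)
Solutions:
 Integral(1/acos(-9*_y/2), (_y, v(b))) = C1 + 8*b


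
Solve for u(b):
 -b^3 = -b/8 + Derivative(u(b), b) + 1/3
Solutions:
 u(b) = C1 - b^4/4 + b^2/16 - b/3


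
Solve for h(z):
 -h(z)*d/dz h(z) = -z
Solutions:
 h(z) = -sqrt(C1 + z^2)
 h(z) = sqrt(C1 + z^2)


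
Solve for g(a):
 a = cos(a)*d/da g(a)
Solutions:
 g(a) = C1 + Integral(a/cos(a), a)


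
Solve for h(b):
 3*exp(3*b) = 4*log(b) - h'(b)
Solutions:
 h(b) = C1 + 4*b*log(b) - 4*b - exp(3*b)


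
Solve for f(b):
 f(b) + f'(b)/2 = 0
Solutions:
 f(b) = C1*exp(-2*b)


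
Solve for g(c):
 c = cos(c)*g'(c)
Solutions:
 g(c) = C1 + Integral(c/cos(c), c)


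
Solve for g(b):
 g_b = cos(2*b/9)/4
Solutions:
 g(b) = C1 + 9*sin(2*b/9)/8


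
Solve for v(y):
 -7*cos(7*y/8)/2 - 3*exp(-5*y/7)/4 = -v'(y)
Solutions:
 v(y) = C1 + 4*sin(7*y/8) - 21*exp(-5*y/7)/20


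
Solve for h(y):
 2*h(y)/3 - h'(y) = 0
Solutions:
 h(y) = C1*exp(2*y/3)


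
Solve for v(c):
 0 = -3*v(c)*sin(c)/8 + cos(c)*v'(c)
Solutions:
 v(c) = C1/cos(c)^(3/8)


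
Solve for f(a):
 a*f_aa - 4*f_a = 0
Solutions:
 f(a) = C1 + C2*a^5


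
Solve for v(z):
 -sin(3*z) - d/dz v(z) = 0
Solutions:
 v(z) = C1 + cos(3*z)/3


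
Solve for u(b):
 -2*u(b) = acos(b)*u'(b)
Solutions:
 u(b) = C1*exp(-2*Integral(1/acos(b), b))


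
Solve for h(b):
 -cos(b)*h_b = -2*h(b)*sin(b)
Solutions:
 h(b) = C1/cos(b)^2


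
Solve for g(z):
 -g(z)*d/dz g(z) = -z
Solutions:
 g(z) = -sqrt(C1 + z^2)
 g(z) = sqrt(C1 + z^2)


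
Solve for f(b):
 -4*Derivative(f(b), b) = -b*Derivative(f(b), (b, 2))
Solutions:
 f(b) = C1 + C2*b^5


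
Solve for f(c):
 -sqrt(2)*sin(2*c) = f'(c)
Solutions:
 f(c) = C1 + sqrt(2)*cos(2*c)/2


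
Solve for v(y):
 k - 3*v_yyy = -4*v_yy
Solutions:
 v(y) = C1 + C2*y + C3*exp(4*y/3) - k*y^2/8


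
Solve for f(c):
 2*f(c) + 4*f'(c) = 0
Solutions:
 f(c) = C1*exp(-c/2)


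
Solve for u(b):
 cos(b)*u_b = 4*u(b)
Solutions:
 u(b) = C1*(sin(b)^2 + 2*sin(b) + 1)/(sin(b)^2 - 2*sin(b) + 1)


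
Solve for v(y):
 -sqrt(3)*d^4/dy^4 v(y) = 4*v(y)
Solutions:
 v(y) = (C1*sin(3^(7/8)*y/3) + C2*cos(3^(7/8)*y/3))*exp(-3^(7/8)*y/3) + (C3*sin(3^(7/8)*y/3) + C4*cos(3^(7/8)*y/3))*exp(3^(7/8)*y/3)


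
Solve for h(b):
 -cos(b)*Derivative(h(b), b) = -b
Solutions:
 h(b) = C1 + Integral(b/cos(b), b)


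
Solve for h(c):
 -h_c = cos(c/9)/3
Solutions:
 h(c) = C1 - 3*sin(c/9)


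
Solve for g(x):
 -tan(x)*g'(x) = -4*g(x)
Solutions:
 g(x) = C1*sin(x)^4


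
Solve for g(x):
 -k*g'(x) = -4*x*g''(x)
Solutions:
 g(x) = C1 + x^(re(k)/4 + 1)*(C2*sin(log(x)*Abs(im(k))/4) + C3*cos(log(x)*im(k)/4))


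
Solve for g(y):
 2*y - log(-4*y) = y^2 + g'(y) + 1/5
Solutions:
 g(y) = C1 - y^3/3 + y^2 - y*log(-y) + y*(4/5 - 2*log(2))


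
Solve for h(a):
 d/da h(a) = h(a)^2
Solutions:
 h(a) = -1/(C1 + a)


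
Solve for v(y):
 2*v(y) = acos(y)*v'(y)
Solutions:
 v(y) = C1*exp(2*Integral(1/acos(y), y))


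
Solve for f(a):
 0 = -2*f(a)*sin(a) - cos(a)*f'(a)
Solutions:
 f(a) = C1*cos(a)^2


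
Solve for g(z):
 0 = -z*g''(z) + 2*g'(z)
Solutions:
 g(z) = C1 + C2*z^3


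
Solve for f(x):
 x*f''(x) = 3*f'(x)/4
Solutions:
 f(x) = C1 + C2*x^(7/4)


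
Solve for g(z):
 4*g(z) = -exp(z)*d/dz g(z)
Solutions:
 g(z) = C1*exp(4*exp(-z))


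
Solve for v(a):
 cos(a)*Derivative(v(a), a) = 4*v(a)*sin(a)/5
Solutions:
 v(a) = C1/cos(a)^(4/5)


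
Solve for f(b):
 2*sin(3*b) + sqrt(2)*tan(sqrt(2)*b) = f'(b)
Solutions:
 f(b) = C1 - log(cos(sqrt(2)*b)) - 2*cos(3*b)/3


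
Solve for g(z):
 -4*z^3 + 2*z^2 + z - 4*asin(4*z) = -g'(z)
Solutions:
 g(z) = C1 + z^4 - 2*z^3/3 - z^2/2 + 4*z*asin(4*z) + sqrt(1 - 16*z^2)


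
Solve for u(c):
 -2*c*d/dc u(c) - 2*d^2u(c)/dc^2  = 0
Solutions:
 u(c) = C1 + C2*erf(sqrt(2)*c/2)


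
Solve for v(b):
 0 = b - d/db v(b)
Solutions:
 v(b) = C1 + b^2/2


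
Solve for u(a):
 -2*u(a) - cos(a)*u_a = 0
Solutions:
 u(a) = C1*(sin(a) - 1)/(sin(a) + 1)


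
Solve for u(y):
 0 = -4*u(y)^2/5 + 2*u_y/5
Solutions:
 u(y) = -1/(C1 + 2*y)


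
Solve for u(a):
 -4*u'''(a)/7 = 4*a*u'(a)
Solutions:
 u(a) = C1 + Integral(C2*airyai(-7^(1/3)*a) + C3*airybi(-7^(1/3)*a), a)


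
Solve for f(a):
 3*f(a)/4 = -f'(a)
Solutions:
 f(a) = C1*exp(-3*a/4)


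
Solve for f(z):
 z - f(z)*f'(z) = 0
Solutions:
 f(z) = -sqrt(C1 + z^2)
 f(z) = sqrt(C1 + z^2)


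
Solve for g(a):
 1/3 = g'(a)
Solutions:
 g(a) = C1 + a/3


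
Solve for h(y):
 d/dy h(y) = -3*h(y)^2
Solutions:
 h(y) = 1/(C1 + 3*y)


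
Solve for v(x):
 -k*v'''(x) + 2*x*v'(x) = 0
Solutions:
 v(x) = C1 + Integral(C2*airyai(2^(1/3)*x*(1/k)^(1/3)) + C3*airybi(2^(1/3)*x*(1/k)^(1/3)), x)


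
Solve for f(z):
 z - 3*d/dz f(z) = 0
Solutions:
 f(z) = C1 + z^2/6


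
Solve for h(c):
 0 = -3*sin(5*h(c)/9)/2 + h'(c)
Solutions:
 -3*c/2 + 9*log(cos(5*h(c)/9) - 1)/10 - 9*log(cos(5*h(c)/9) + 1)/10 = C1


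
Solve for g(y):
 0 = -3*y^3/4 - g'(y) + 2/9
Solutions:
 g(y) = C1 - 3*y^4/16 + 2*y/9


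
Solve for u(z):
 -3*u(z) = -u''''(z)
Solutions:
 u(z) = C1*exp(-3^(1/4)*z) + C2*exp(3^(1/4)*z) + C3*sin(3^(1/4)*z) + C4*cos(3^(1/4)*z)


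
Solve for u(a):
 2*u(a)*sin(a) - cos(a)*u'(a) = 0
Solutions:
 u(a) = C1/cos(a)^2


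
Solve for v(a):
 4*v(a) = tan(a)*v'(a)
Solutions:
 v(a) = C1*sin(a)^4


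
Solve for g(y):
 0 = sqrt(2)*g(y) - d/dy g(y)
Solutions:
 g(y) = C1*exp(sqrt(2)*y)


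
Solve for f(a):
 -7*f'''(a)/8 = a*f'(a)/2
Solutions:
 f(a) = C1 + Integral(C2*airyai(-14^(2/3)*a/7) + C3*airybi(-14^(2/3)*a/7), a)


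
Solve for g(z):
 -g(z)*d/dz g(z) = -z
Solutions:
 g(z) = -sqrt(C1 + z^2)
 g(z) = sqrt(C1 + z^2)


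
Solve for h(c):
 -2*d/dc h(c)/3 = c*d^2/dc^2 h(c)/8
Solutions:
 h(c) = C1 + C2/c^(13/3)


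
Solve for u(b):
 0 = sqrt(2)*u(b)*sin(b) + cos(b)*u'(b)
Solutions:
 u(b) = C1*cos(b)^(sqrt(2))


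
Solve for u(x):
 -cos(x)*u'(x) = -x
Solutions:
 u(x) = C1 + Integral(x/cos(x), x)


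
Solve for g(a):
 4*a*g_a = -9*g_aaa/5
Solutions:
 g(a) = C1 + Integral(C2*airyai(-60^(1/3)*a/3) + C3*airybi(-60^(1/3)*a/3), a)


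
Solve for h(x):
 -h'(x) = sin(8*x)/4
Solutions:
 h(x) = C1 + cos(8*x)/32


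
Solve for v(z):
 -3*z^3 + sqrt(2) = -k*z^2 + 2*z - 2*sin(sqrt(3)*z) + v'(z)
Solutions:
 v(z) = C1 + k*z^3/3 - 3*z^4/4 - z^2 + sqrt(2)*z - 2*sqrt(3)*cos(sqrt(3)*z)/3


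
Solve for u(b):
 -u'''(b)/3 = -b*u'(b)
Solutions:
 u(b) = C1 + Integral(C2*airyai(3^(1/3)*b) + C3*airybi(3^(1/3)*b), b)


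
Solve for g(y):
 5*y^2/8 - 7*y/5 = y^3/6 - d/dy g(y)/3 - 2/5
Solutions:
 g(y) = C1 + y^4/8 - 5*y^3/8 + 21*y^2/10 - 6*y/5


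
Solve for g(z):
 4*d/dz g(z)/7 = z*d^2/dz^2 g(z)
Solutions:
 g(z) = C1 + C2*z^(11/7)


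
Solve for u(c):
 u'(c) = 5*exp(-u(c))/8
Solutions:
 u(c) = log(C1 + 5*c/8)


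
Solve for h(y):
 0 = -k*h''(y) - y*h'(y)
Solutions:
 h(y) = C1 + C2*sqrt(k)*erf(sqrt(2)*y*sqrt(1/k)/2)


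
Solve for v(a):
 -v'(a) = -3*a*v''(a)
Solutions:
 v(a) = C1 + C2*a^(4/3)


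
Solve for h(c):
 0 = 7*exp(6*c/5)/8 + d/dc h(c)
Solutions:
 h(c) = C1 - 35*exp(6*c/5)/48


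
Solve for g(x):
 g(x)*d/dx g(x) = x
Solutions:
 g(x) = -sqrt(C1 + x^2)
 g(x) = sqrt(C1 + x^2)


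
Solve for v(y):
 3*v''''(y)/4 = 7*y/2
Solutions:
 v(y) = C1 + C2*y + C3*y^2 + C4*y^3 + 7*y^5/180


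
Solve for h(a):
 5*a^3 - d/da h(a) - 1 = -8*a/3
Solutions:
 h(a) = C1 + 5*a^4/4 + 4*a^2/3 - a


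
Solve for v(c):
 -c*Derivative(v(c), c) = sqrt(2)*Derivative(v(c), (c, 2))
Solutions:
 v(c) = C1 + C2*erf(2^(1/4)*c/2)


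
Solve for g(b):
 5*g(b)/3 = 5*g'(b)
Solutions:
 g(b) = C1*exp(b/3)


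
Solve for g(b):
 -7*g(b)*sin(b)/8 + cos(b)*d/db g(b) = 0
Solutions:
 g(b) = C1/cos(b)^(7/8)


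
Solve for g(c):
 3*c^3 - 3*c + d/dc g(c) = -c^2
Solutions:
 g(c) = C1 - 3*c^4/4 - c^3/3 + 3*c^2/2


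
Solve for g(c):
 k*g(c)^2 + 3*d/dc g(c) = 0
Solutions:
 g(c) = 3/(C1 + c*k)


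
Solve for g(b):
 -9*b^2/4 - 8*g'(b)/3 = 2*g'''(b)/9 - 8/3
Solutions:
 g(b) = C1 + C2*sin(2*sqrt(3)*b) + C3*cos(2*sqrt(3)*b) - 9*b^3/32 + 73*b/64


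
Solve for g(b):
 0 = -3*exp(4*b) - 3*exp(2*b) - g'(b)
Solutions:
 g(b) = C1 - 3*exp(4*b)/4 - 3*exp(2*b)/2


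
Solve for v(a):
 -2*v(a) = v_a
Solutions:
 v(a) = C1*exp(-2*a)


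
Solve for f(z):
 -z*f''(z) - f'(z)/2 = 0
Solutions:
 f(z) = C1 + C2*sqrt(z)


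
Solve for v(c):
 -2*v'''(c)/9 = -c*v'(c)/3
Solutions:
 v(c) = C1 + Integral(C2*airyai(2^(2/3)*3^(1/3)*c/2) + C3*airybi(2^(2/3)*3^(1/3)*c/2), c)


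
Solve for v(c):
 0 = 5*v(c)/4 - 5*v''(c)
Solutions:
 v(c) = C1*exp(-c/2) + C2*exp(c/2)


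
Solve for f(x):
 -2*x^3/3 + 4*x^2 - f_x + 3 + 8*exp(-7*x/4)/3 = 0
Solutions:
 f(x) = C1 - x^4/6 + 4*x^3/3 + 3*x - 32*exp(-7*x/4)/21


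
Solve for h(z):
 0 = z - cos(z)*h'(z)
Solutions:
 h(z) = C1 + Integral(z/cos(z), z)


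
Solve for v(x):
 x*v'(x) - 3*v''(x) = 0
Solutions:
 v(x) = C1 + C2*erfi(sqrt(6)*x/6)


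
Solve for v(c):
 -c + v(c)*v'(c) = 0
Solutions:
 v(c) = -sqrt(C1 + c^2)
 v(c) = sqrt(C1 + c^2)


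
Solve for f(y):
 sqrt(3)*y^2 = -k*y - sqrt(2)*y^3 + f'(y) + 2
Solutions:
 f(y) = C1 + k*y^2/2 + sqrt(2)*y^4/4 + sqrt(3)*y^3/3 - 2*y


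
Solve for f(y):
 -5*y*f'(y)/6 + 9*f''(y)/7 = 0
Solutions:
 f(y) = C1 + C2*erfi(sqrt(105)*y/18)


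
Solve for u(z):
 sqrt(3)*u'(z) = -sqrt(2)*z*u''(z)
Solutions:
 u(z) = C1 + C2*z^(1 - sqrt(6)/2)


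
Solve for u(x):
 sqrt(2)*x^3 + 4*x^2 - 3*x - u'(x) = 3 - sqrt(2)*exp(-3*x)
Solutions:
 u(x) = C1 + sqrt(2)*x^4/4 + 4*x^3/3 - 3*x^2/2 - 3*x - sqrt(2)*exp(-3*x)/3


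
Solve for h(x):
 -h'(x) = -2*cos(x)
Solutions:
 h(x) = C1 + 2*sin(x)


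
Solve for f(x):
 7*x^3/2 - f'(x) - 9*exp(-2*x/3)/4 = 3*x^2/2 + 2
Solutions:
 f(x) = C1 + 7*x^4/8 - x^3/2 - 2*x + 27*exp(-2*x/3)/8


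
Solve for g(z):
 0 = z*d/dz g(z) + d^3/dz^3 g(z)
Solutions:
 g(z) = C1 + Integral(C2*airyai(-z) + C3*airybi(-z), z)


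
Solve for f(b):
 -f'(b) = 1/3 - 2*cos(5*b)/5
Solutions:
 f(b) = C1 - b/3 + 2*sin(5*b)/25


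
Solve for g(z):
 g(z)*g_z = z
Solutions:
 g(z) = -sqrt(C1 + z^2)
 g(z) = sqrt(C1 + z^2)


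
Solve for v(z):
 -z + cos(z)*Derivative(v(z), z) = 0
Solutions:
 v(z) = C1 + Integral(z/cos(z), z)


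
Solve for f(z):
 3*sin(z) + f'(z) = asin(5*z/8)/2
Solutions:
 f(z) = C1 + z*asin(5*z/8)/2 + sqrt(64 - 25*z^2)/10 + 3*cos(z)


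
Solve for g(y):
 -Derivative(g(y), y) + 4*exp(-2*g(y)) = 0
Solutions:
 g(y) = log(-sqrt(C1 + 8*y))
 g(y) = log(C1 + 8*y)/2


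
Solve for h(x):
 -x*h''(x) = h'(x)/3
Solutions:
 h(x) = C1 + C2*x^(2/3)


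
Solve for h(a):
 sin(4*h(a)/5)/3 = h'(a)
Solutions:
 -a/3 + 5*log(cos(4*h(a)/5) - 1)/8 - 5*log(cos(4*h(a)/5) + 1)/8 = C1


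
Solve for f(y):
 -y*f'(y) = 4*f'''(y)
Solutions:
 f(y) = C1 + Integral(C2*airyai(-2^(1/3)*y/2) + C3*airybi(-2^(1/3)*y/2), y)


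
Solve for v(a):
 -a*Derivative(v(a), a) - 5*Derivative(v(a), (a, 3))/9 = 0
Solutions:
 v(a) = C1 + Integral(C2*airyai(-15^(2/3)*a/5) + C3*airybi(-15^(2/3)*a/5), a)


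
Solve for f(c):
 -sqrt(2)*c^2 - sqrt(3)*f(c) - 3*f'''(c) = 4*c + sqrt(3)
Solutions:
 f(c) = C3*exp(-3^(5/6)*c/3) - sqrt(6)*c^2/3 - 4*sqrt(3)*c/3 + (C1*sin(3^(1/3)*c/2) + C2*cos(3^(1/3)*c/2))*exp(3^(5/6)*c/6) - 1


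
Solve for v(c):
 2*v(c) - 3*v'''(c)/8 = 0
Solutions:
 v(c) = C3*exp(2*2^(1/3)*3^(2/3)*c/3) + (C1*sin(2^(1/3)*3^(1/6)*c) + C2*cos(2^(1/3)*3^(1/6)*c))*exp(-2^(1/3)*3^(2/3)*c/3)


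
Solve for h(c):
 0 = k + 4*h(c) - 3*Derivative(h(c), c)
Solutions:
 h(c) = C1*exp(4*c/3) - k/4


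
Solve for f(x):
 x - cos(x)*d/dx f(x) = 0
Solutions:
 f(x) = C1 + Integral(x/cos(x), x)


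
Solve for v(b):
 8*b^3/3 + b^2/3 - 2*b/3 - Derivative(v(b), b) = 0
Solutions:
 v(b) = C1 + 2*b^4/3 + b^3/9 - b^2/3


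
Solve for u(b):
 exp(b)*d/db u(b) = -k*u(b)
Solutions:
 u(b) = C1*exp(k*exp(-b))


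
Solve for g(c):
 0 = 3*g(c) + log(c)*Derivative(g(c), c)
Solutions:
 g(c) = C1*exp(-3*li(c))


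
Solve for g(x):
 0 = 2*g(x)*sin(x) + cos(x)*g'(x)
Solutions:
 g(x) = C1*cos(x)^2


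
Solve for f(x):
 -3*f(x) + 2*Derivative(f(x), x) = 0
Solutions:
 f(x) = C1*exp(3*x/2)


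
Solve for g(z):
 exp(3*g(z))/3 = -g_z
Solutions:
 g(z) = log((-1 - sqrt(3)*I)*(1/(C1 + z))^(1/3)/2)
 g(z) = log((-1 + sqrt(3)*I)*(1/(C1 + z))^(1/3)/2)
 g(z) = log(1/(C1 + z))/3


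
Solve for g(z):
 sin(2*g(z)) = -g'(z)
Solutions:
 g(z) = pi - acos((-C1 - exp(4*z))/(C1 - exp(4*z)))/2
 g(z) = acos((-C1 - exp(4*z))/(C1 - exp(4*z)))/2


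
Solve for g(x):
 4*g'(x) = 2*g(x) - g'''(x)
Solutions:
 g(x) = C1*exp(x*(-3*(1 + sqrt(273)/9)^(1/3) + 4/(1 + sqrt(273)/9)^(1/3))/6)*sin(sqrt(3)*x*(4/(1 + sqrt(273)/9)^(1/3) + 3*(1 + sqrt(273)/9)^(1/3))/6) + C2*exp(x*(-3*(1 + sqrt(273)/9)^(1/3) + 4/(1 + sqrt(273)/9)^(1/3))/6)*cos(sqrt(3)*x*(4/(1 + sqrt(273)/9)^(1/3) + 3*(1 + sqrt(273)/9)^(1/3))/6) + C3*exp(x*(-4/(3*(1 + sqrt(273)/9)^(1/3)) + (1 + sqrt(273)/9)^(1/3)))


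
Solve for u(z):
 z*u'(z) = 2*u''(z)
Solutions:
 u(z) = C1 + C2*erfi(z/2)


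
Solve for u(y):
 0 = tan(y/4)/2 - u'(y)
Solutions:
 u(y) = C1 - 2*log(cos(y/4))


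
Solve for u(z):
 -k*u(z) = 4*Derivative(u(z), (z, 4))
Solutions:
 u(z) = C1*exp(-sqrt(2)*z*(-k)^(1/4)/2) + C2*exp(sqrt(2)*z*(-k)^(1/4)/2) + C3*exp(-sqrt(2)*I*z*(-k)^(1/4)/2) + C4*exp(sqrt(2)*I*z*(-k)^(1/4)/2)


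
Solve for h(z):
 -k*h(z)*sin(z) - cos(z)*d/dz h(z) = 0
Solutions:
 h(z) = C1*exp(k*log(cos(z)))


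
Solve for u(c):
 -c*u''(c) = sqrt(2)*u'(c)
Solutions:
 u(c) = C1 + C2*c^(1 - sqrt(2))


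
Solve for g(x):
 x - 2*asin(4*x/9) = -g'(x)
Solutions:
 g(x) = C1 - x^2/2 + 2*x*asin(4*x/9) + sqrt(81 - 16*x^2)/2


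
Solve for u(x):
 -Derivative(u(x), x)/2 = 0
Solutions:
 u(x) = C1


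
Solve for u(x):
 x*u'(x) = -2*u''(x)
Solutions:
 u(x) = C1 + C2*erf(x/2)


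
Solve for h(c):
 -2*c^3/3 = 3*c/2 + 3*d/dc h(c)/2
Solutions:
 h(c) = C1 - c^4/9 - c^2/2


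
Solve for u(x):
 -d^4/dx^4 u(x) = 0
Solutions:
 u(x) = C1 + C2*x + C3*x^2 + C4*x^3


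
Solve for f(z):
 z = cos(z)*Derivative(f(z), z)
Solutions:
 f(z) = C1 + Integral(z/cos(z), z)


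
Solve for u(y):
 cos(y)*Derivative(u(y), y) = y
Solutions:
 u(y) = C1 + Integral(y/cos(y), y)


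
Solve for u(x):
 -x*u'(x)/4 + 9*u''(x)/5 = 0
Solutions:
 u(x) = C1 + C2*erfi(sqrt(10)*x/12)


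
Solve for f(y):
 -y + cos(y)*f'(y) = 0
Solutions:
 f(y) = C1 + Integral(y/cos(y), y)


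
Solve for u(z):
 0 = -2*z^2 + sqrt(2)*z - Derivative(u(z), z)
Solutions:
 u(z) = C1 - 2*z^3/3 + sqrt(2)*z^2/2


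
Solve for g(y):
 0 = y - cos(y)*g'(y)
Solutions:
 g(y) = C1 + Integral(y/cos(y), y)


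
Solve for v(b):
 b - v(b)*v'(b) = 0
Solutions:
 v(b) = -sqrt(C1 + b^2)
 v(b) = sqrt(C1 + b^2)


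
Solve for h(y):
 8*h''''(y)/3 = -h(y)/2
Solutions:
 h(y) = (C1*sin(sqrt(2)*3^(1/4)*y/4) + C2*cos(sqrt(2)*3^(1/4)*y/4))*exp(-sqrt(2)*3^(1/4)*y/4) + (C3*sin(sqrt(2)*3^(1/4)*y/4) + C4*cos(sqrt(2)*3^(1/4)*y/4))*exp(sqrt(2)*3^(1/4)*y/4)


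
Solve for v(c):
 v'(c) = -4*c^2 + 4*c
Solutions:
 v(c) = C1 - 4*c^3/3 + 2*c^2


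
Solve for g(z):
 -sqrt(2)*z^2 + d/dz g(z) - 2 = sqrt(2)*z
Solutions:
 g(z) = C1 + sqrt(2)*z^3/3 + sqrt(2)*z^2/2 + 2*z


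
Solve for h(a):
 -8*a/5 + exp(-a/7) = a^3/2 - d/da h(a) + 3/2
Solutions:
 h(a) = C1 + a^4/8 + 4*a^2/5 + 3*a/2 + 7*exp(-a/7)


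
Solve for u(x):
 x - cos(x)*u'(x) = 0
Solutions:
 u(x) = C1 + Integral(x/cos(x), x)


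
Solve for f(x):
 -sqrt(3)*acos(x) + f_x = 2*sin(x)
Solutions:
 f(x) = C1 + sqrt(3)*(x*acos(x) - sqrt(1 - x^2)) - 2*cos(x)


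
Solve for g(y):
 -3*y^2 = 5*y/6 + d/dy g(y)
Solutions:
 g(y) = C1 - y^3 - 5*y^2/12


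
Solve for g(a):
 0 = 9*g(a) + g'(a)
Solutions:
 g(a) = C1*exp(-9*a)


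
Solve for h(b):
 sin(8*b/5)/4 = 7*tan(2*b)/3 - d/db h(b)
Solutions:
 h(b) = C1 - 7*log(cos(2*b))/6 + 5*cos(8*b/5)/32


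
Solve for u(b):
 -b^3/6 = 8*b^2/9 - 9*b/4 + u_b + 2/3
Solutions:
 u(b) = C1 - b^4/24 - 8*b^3/27 + 9*b^2/8 - 2*b/3


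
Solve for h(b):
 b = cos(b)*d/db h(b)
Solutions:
 h(b) = C1 + Integral(b/cos(b), b)


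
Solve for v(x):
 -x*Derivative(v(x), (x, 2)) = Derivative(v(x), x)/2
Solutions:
 v(x) = C1 + C2*sqrt(x)


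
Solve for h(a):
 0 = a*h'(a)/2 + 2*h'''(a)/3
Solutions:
 h(a) = C1 + Integral(C2*airyai(-6^(1/3)*a/2) + C3*airybi(-6^(1/3)*a/2), a)


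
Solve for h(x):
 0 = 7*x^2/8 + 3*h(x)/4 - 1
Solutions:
 h(x) = 4/3 - 7*x^2/6


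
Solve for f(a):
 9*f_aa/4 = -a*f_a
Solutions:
 f(a) = C1 + C2*erf(sqrt(2)*a/3)


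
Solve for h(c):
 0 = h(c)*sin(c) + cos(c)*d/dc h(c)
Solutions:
 h(c) = C1*cos(c)


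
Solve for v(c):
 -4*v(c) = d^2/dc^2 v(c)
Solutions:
 v(c) = C1*sin(2*c) + C2*cos(2*c)


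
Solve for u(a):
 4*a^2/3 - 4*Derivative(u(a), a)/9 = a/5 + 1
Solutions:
 u(a) = C1 + a^3 - 9*a^2/40 - 9*a/4


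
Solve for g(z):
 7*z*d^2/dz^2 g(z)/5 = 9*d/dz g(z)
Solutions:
 g(z) = C1 + C2*z^(52/7)


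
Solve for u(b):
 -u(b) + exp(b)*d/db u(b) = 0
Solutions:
 u(b) = C1*exp(-exp(-b))


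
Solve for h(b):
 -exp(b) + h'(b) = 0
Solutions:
 h(b) = C1 + exp(b)


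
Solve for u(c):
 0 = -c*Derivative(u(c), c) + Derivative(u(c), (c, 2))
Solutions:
 u(c) = C1 + C2*erfi(sqrt(2)*c/2)


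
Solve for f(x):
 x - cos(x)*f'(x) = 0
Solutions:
 f(x) = C1 + Integral(x/cos(x), x)


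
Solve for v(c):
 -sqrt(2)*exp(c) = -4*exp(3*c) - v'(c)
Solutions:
 v(c) = C1 - 4*exp(3*c)/3 + sqrt(2)*exp(c)


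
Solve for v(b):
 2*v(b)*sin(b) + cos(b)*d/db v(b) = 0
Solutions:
 v(b) = C1*cos(b)^2


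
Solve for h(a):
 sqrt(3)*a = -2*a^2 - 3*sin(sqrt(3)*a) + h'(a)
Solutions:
 h(a) = C1 + 2*a^3/3 + sqrt(3)*a^2/2 - sqrt(3)*cos(sqrt(3)*a)


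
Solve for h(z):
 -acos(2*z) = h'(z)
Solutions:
 h(z) = C1 - z*acos(2*z) + sqrt(1 - 4*z^2)/2


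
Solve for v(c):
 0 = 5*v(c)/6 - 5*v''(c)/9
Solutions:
 v(c) = C1*exp(-sqrt(6)*c/2) + C2*exp(sqrt(6)*c/2)


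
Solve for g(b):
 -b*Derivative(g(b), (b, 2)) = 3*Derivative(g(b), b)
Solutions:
 g(b) = C1 + C2/b^2


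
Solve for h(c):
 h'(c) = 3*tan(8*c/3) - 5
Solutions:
 h(c) = C1 - 5*c - 9*log(cos(8*c/3))/8


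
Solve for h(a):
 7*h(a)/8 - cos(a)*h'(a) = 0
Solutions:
 h(a) = C1*(sin(a) + 1)^(7/16)/(sin(a) - 1)^(7/16)


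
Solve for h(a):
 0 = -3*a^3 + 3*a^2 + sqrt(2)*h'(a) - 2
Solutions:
 h(a) = C1 + 3*sqrt(2)*a^4/8 - sqrt(2)*a^3/2 + sqrt(2)*a


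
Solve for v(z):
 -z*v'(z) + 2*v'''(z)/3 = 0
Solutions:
 v(z) = C1 + Integral(C2*airyai(2^(2/3)*3^(1/3)*z/2) + C3*airybi(2^(2/3)*3^(1/3)*z/2), z)


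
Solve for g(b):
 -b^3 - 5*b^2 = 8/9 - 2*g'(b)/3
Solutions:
 g(b) = C1 + 3*b^4/8 + 5*b^3/2 + 4*b/3


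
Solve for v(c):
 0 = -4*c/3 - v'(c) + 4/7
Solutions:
 v(c) = C1 - 2*c^2/3 + 4*c/7


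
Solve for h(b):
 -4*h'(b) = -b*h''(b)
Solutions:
 h(b) = C1 + C2*b^5


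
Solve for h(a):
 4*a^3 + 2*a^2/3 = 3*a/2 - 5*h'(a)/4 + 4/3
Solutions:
 h(a) = C1 - 4*a^4/5 - 8*a^3/45 + 3*a^2/5 + 16*a/15


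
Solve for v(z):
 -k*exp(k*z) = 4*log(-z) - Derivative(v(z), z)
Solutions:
 v(z) = C1 + 4*z*log(-z) - 4*z + exp(k*z)


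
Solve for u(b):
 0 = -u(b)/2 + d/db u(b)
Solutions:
 u(b) = C1*exp(b/2)


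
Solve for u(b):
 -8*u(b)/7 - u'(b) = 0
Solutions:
 u(b) = C1*exp(-8*b/7)


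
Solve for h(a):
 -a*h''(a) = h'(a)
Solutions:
 h(a) = C1 + C2*log(a)


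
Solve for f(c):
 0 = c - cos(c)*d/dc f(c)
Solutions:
 f(c) = C1 + Integral(c/cos(c), c)


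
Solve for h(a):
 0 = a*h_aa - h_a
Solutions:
 h(a) = C1 + C2*a^2


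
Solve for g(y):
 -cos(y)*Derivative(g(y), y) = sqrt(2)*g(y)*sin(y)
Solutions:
 g(y) = C1*cos(y)^(sqrt(2))


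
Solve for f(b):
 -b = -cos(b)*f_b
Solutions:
 f(b) = C1 + Integral(b/cos(b), b)


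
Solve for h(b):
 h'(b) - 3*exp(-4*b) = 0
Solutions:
 h(b) = C1 - 3*exp(-4*b)/4


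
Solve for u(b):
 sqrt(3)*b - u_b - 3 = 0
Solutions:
 u(b) = C1 + sqrt(3)*b^2/2 - 3*b


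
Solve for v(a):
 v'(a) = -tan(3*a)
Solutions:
 v(a) = C1 + log(cos(3*a))/3


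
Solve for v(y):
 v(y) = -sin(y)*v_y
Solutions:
 v(y) = C1*sqrt(cos(y) + 1)/sqrt(cos(y) - 1)


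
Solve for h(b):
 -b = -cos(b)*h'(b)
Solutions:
 h(b) = C1 + Integral(b/cos(b), b)


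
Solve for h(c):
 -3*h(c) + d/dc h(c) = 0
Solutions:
 h(c) = C1*exp(3*c)


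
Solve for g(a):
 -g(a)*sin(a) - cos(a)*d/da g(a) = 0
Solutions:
 g(a) = C1*cos(a)


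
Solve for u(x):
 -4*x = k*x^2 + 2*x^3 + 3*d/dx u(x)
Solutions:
 u(x) = C1 - k*x^3/9 - x^4/6 - 2*x^2/3


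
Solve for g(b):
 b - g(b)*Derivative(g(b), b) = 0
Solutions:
 g(b) = -sqrt(C1 + b^2)
 g(b) = sqrt(C1 + b^2)


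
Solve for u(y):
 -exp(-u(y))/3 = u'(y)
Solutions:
 u(y) = log(C1 - y/3)


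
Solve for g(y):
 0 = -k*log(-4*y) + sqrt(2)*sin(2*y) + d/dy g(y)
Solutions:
 g(y) = C1 + k*y*(log(-y) - 1) + 2*k*y*log(2) + sqrt(2)*cos(2*y)/2


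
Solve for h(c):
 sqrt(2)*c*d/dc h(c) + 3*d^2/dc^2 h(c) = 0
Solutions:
 h(c) = C1 + C2*erf(2^(3/4)*sqrt(3)*c/6)


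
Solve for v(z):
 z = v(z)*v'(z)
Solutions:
 v(z) = -sqrt(C1 + z^2)
 v(z) = sqrt(C1 + z^2)
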